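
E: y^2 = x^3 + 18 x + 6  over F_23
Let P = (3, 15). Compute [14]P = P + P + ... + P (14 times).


k = 14 = 1110_2 (binary, LSB first: 0111)
Double-and-add from P = (3, 15):
  bit 0 = 0: acc unchanged = O
  bit 1 = 1: acc = O + (2, 21) = (2, 21)
  bit 2 = 1: acc = (2, 21) + (12, 8) = (10, 17)
  bit 3 = 1: acc = (10, 17) + (17, 21) = (9, 0)

14P = (9, 0)


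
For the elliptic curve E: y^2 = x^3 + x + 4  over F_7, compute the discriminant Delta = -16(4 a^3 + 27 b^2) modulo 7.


4 a^3 + 27 b^2 = 4*1^3 + 27*4^2 = 4 + 432 = 436
Delta = -16 * (436) = -6976
Delta mod 7 = 3

Delta = 3 (mod 7)


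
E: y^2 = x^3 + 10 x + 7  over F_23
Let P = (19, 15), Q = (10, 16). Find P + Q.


P != Q, so use the chord formula.
s = (y2 - y1) / (x2 - x1) = (1) / (14) mod 23 = 5
x3 = s^2 - x1 - x2 mod 23 = 5^2 - 19 - 10 = 19
y3 = s (x1 - x3) - y1 mod 23 = 5 * (19 - 19) - 15 = 8

P + Q = (19, 8)


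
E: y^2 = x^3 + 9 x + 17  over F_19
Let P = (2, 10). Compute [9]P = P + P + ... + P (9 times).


k = 9 = 1001_2 (binary, LSB first: 1001)
Double-and-add from P = (2, 10):
  bit 0 = 1: acc = O + (2, 10) = (2, 10)
  bit 1 = 0: acc unchanged = (2, 10)
  bit 2 = 0: acc unchanged = (2, 10)
  bit 3 = 1: acc = (2, 10) + (7, 10) = (10, 9)

9P = (10, 9)


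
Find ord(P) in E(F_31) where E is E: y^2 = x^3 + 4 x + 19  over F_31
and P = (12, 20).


Compute successive multiples of P until we hit O:
  1P = (12, 20)
  2P = (17, 3)
  3P = (21, 23)
  4P = (5, 3)
  5P = (18, 23)
  6P = (9, 28)
  7P = (24, 12)
  8P = (23, 8)
  ... (continuing to 39P)
  39P = O

ord(P) = 39


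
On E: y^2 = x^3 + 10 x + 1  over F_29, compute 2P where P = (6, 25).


Doubling: s = (3 x1^2 + a) / (2 y1)
s = (3*6^2 + 10) / (2*25) mod 29 = 7
x3 = s^2 - 2 x1 mod 29 = 7^2 - 2*6 = 8
y3 = s (x1 - x3) - y1 mod 29 = 7 * (6 - 8) - 25 = 19

2P = (8, 19)


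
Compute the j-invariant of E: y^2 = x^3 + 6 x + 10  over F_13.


Delta = -16(4 a^3 + 27 b^2) mod 13 = 7
-1728 * (4 a)^3 = -1728 * (4*6)^3 mod 13 = 5
j = 5 * 7^(-1) mod 13 = 10

j = 10 (mod 13)


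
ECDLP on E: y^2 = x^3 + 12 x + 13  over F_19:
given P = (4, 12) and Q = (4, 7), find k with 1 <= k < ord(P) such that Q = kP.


Enumerate multiples of P until we hit Q = (4, 7):
  1P = (4, 12)
  2P = (3, 0)
  3P = (4, 7)
Match found at i = 3.

k = 3


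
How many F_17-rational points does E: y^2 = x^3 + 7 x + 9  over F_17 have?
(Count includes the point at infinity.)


For each x in F_17, count y with y^2 = x^3 + 7 x + 9 mod 17:
  x = 0: RHS = 9, y in [3, 14]  -> 2 point(s)
  x = 1: RHS = 0, y in [0]  -> 1 point(s)
  x = 4: RHS = 16, y in [4, 13]  -> 2 point(s)
  x = 5: RHS = 16, y in [4, 13]  -> 2 point(s)
  x = 8: RHS = 16, y in [4, 13]  -> 2 point(s)
  x = 9: RHS = 2, y in [6, 11]  -> 2 point(s)
  x = 10: RHS = 8, y in [5, 12]  -> 2 point(s)
  x = 12: RHS = 2, y in [6, 11]  -> 2 point(s)
  x = 13: RHS = 2, y in [6, 11]  -> 2 point(s)
  x = 15: RHS = 4, y in [2, 15]  -> 2 point(s)
  x = 16: RHS = 1, y in [1, 16]  -> 2 point(s)
Affine points: 21. Add the point at infinity: total = 22.

#E(F_17) = 22


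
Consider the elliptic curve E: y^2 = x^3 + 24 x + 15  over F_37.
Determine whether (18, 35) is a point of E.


Check whether y^2 = x^3 + 24 x + 15 (mod 37) for (x, y) = (18, 35).
LHS: y^2 = 35^2 mod 37 = 4
RHS: x^3 + 24 x + 15 = 18^3 + 24*18 + 15 mod 37 = 26
LHS != RHS

No, not on the curve


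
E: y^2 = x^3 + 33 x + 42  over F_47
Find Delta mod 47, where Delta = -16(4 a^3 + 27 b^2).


4 a^3 + 27 b^2 = 4*33^3 + 27*42^2 = 143748 + 47628 = 191376
Delta = -16 * (191376) = -3062016
Delta mod 47 = 34

Delta = 34 (mod 47)


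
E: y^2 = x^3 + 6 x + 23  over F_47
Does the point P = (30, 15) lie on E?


Check whether y^2 = x^3 + 6 x + 23 (mod 47) for (x, y) = (30, 15).
LHS: y^2 = 15^2 mod 47 = 37
RHS: x^3 + 6 x + 23 = 30^3 + 6*30 + 23 mod 47 = 37
LHS = RHS

Yes, on the curve


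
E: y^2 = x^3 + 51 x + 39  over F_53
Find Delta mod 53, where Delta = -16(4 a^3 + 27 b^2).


4 a^3 + 27 b^2 = 4*51^3 + 27*39^2 = 530604 + 41067 = 571671
Delta = -16 * (571671) = -9146736
Delta mod 53 = 4

Delta = 4 (mod 53)


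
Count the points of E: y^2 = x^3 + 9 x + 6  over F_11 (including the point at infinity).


For each x in F_11, count y with y^2 = x^3 + 9 x + 6 mod 11:
  x = 1: RHS = 5, y in [4, 7]  -> 2 point(s)
  x = 3: RHS = 5, y in [4, 7]  -> 2 point(s)
  x = 5: RHS = 0, y in [0]  -> 1 point(s)
  x = 6: RHS = 1, y in [1, 10]  -> 2 point(s)
  x = 7: RHS = 5, y in [4, 7]  -> 2 point(s)
Affine points: 9. Add the point at infinity: total = 10.

#E(F_11) = 10


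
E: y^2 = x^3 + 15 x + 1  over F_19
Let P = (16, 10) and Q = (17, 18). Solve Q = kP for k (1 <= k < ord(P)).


Enumerate multiples of P until we hit Q = (17, 18):
  1P = (16, 10)
  2P = (3, 4)
  3P = (1, 13)
  4P = (18, 17)
  5P = (2, 1)
  6P = (5, 12)
  7P = (4, 12)
  8P = (8, 14)
  9P = (0, 1)
  10P = (12, 16)
  11P = (17, 1)
  12P = (10, 12)
  13P = (10, 7)
  14P = (17, 18)
Match found at i = 14.

k = 14


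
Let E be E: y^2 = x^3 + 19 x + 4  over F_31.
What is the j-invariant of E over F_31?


Delta = -16(4 a^3 + 27 b^2) mod 31 = 16
-1728 * (4 a)^3 = -1728 * (4*19)^3 mod 31 = 4
j = 4 * 16^(-1) mod 31 = 8

j = 8 (mod 31)


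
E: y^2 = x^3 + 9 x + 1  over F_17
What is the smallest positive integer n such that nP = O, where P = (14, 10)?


Compute successive multiples of P until we hit O:
  1P = (14, 10)
  2P = (14, 7)
  3P = O

ord(P) = 3


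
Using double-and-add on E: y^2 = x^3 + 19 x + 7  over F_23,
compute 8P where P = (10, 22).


k = 8 = 1000_2 (binary, LSB first: 0001)
Double-and-add from P = (10, 22):
  bit 0 = 0: acc unchanged = O
  bit 1 = 0: acc unchanged = O
  bit 2 = 0: acc unchanged = O
  bit 3 = 1: acc = O + (10, 1) = (10, 1)

8P = (10, 1)


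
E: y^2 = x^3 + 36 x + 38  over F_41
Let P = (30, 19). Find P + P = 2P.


Doubling: s = (3 x1^2 + a) / (2 y1)
s = (3*30^2 + 36) / (2*19) mod 41 = 31
x3 = s^2 - 2 x1 mod 41 = 31^2 - 2*30 = 40
y3 = s (x1 - x3) - y1 mod 41 = 31 * (30 - 40) - 19 = 40

2P = (40, 40)


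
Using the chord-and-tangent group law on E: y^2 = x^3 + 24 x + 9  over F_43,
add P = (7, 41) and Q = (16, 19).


P != Q, so use the chord formula.
s = (y2 - y1) / (x2 - x1) = (21) / (9) mod 43 = 31
x3 = s^2 - x1 - x2 mod 43 = 31^2 - 7 - 16 = 35
y3 = s (x1 - x3) - y1 mod 43 = 31 * (7 - 35) - 41 = 37

P + Q = (35, 37)


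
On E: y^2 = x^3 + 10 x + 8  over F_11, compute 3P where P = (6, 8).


k = 3 = 11_2 (binary, LSB first: 11)
Double-and-add from P = (6, 8):
  bit 0 = 1: acc = O + (6, 8) = (6, 8)
  bit 1 = 1: acc = (6, 8) + (2, 5) = (7, 5)

3P = (7, 5)


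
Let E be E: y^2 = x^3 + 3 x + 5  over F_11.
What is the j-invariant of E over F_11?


Delta = -16(4 a^3 + 27 b^2) mod 11 = 1
-1728 * (4 a)^3 = -1728 * (4*3)^3 mod 11 = 10
j = 10 * 1^(-1) mod 11 = 10

j = 10 (mod 11)


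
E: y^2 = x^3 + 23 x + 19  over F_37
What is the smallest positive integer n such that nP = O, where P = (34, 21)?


Compute successive multiples of P until we hit O:
  1P = (34, 21)
  2P = (32, 36)
  3P = (18, 7)
  4P = (6, 22)
  5P = (13, 6)
  6P = (26, 27)
  7P = (3, 2)
  8P = (9, 17)
  ... (continuing to 42P)
  42P = O

ord(P) = 42


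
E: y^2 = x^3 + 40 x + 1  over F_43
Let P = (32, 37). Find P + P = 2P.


Doubling: s = (3 x1^2 + a) / (2 y1)
s = (3*32^2 + 40) / (2*37) mod 43 = 13
x3 = s^2 - 2 x1 mod 43 = 13^2 - 2*32 = 19
y3 = s (x1 - x3) - y1 mod 43 = 13 * (32 - 19) - 37 = 3

2P = (19, 3)


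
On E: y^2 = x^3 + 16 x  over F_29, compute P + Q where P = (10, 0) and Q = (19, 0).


P != Q, so use the chord formula.
s = (y2 - y1) / (x2 - x1) = (0) / (9) mod 29 = 0
x3 = s^2 - x1 - x2 mod 29 = 0^2 - 10 - 19 = 0
y3 = s (x1 - x3) - y1 mod 29 = 0 * (10 - 0) - 0 = 0

P + Q = (0, 0)


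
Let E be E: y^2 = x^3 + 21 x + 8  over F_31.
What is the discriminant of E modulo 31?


4 a^3 + 27 b^2 = 4*21^3 + 27*8^2 = 37044 + 1728 = 38772
Delta = -16 * (38772) = -620352
Delta mod 31 = 20

Delta = 20 (mod 31)


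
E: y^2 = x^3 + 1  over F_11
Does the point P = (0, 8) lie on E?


Check whether y^2 = x^3 + 0 x + 1 (mod 11) for (x, y) = (0, 8).
LHS: y^2 = 8^2 mod 11 = 9
RHS: x^3 + 0 x + 1 = 0^3 + 0*0 + 1 mod 11 = 1
LHS != RHS

No, not on the curve


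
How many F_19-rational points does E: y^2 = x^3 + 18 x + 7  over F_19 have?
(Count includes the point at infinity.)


For each x in F_19, count y with y^2 = x^3 + 18 x + 7 mod 19:
  x = 0: RHS = 7, y in [8, 11]  -> 2 point(s)
  x = 1: RHS = 7, y in [8, 11]  -> 2 point(s)
  x = 7: RHS = 1, y in [1, 18]  -> 2 point(s)
  x = 8: RHS = 17, y in [6, 13]  -> 2 point(s)
  x = 9: RHS = 5, y in [9, 10]  -> 2 point(s)
  x = 10: RHS = 9, y in [3, 16]  -> 2 point(s)
  x = 11: RHS = 16, y in [4, 15]  -> 2 point(s)
  x = 13: RHS = 6, y in [5, 14]  -> 2 point(s)
  x = 14: RHS = 1, y in [1, 18]  -> 2 point(s)
  x = 15: RHS = 4, y in [2, 17]  -> 2 point(s)
  x = 17: RHS = 1, y in [1, 18]  -> 2 point(s)
  x = 18: RHS = 7, y in [8, 11]  -> 2 point(s)
Affine points: 24. Add the point at infinity: total = 25.

#E(F_19) = 25


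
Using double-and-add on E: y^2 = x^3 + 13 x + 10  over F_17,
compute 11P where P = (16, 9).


k = 11 = 1011_2 (binary, LSB first: 1101)
Double-and-add from P = (16, 9):
  bit 0 = 1: acc = O + (16, 9) = (16, 9)
  bit 1 = 1: acc = (16, 9) + (3, 12) = (6, 7)
  bit 2 = 0: acc unchanged = (6, 7)
  bit 3 = 1: acc = (6, 7) + (5, 9) = (10, 1)

11P = (10, 1)


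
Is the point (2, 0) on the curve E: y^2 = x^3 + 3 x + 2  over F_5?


Check whether y^2 = x^3 + 3 x + 2 (mod 5) for (x, y) = (2, 0).
LHS: y^2 = 0^2 mod 5 = 0
RHS: x^3 + 3 x + 2 = 2^3 + 3*2 + 2 mod 5 = 1
LHS != RHS

No, not on the curve


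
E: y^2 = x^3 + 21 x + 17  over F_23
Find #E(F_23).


For each x in F_23, count y with y^2 = x^3 + 21 x + 17 mod 23:
  x = 1: RHS = 16, y in [4, 19]  -> 2 point(s)
  x = 4: RHS = 4, y in [2, 21]  -> 2 point(s)
  x = 7: RHS = 1, y in [1, 22]  -> 2 point(s)
  x = 10: RHS = 8, y in [10, 13]  -> 2 point(s)
  x = 13: RHS = 3, y in [7, 16]  -> 2 point(s)
  x = 15: RHS = 4, y in [2, 21]  -> 2 point(s)
  x = 21: RHS = 13, y in [6, 17]  -> 2 point(s)
  x = 22: RHS = 18, y in [8, 15]  -> 2 point(s)
Affine points: 16. Add the point at infinity: total = 17.

#E(F_23) = 17


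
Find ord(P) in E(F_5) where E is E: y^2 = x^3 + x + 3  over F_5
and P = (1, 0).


Compute successive multiples of P until we hit O:
  1P = (1, 0)
  2P = O

ord(P) = 2


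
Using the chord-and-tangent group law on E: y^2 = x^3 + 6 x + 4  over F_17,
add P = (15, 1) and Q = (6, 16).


P != Q, so use the chord formula.
s = (y2 - y1) / (x2 - x1) = (15) / (8) mod 17 = 4
x3 = s^2 - x1 - x2 mod 17 = 4^2 - 15 - 6 = 12
y3 = s (x1 - x3) - y1 mod 17 = 4 * (15 - 12) - 1 = 11

P + Q = (12, 11)


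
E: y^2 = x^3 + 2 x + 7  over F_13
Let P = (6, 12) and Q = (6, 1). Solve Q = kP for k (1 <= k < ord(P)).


Enumerate multiples of P until we hit Q = (6, 1):
  1P = (6, 12)
  2P = (10, 0)
  3P = (6, 1)
Match found at i = 3.

k = 3


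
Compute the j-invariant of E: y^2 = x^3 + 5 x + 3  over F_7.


Delta = -16(4 a^3 + 27 b^2) mod 7 = 5
-1728 * (4 a)^3 = -1728 * (4*5)^3 mod 7 = 6
j = 6 * 5^(-1) mod 7 = 4

j = 4 (mod 7)


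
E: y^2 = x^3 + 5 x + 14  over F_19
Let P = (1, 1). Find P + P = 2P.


Doubling: s = (3 x1^2 + a) / (2 y1)
s = (3*1^2 + 5) / (2*1) mod 19 = 4
x3 = s^2 - 2 x1 mod 19 = 4^2 - 2*1 = 14
y3 = s (x1 - x3) - y1 mod 19 = 4 * (1 - 14) - 1 = 4

2P = (14, 4)


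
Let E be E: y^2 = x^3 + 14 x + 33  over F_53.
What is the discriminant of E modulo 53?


4 a^3 + 27 b^2 = 4*14^3 + 27*33^2 = 10976 + 29403 = 40379
Delta = -16 * (40379) = -646064
Delta mod 53 = 6

Delta = 6 (mod 53)


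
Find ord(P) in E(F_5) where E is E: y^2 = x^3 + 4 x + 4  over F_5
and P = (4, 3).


Compute successive multiples of P until we hit O:
  1P = (4, 3)
  2P = (1, 3)
  3P = (0, 2)
  4P = (2, 0)
  5P = (0, 3)
  6P = (1, 2)
  7P = (4, 2)
  8P = O

ord(P) = 8


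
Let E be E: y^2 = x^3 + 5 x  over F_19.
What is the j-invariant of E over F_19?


Delta = -16(4 a^3 + 27 b^2) mod 19 = 18
-1728 * (4 a)^3 = -1728 * (4*5)^3 mod 19 = 1
j = 1 * 18^(-1) mod 19 = 18

j = 18 (mod 19)


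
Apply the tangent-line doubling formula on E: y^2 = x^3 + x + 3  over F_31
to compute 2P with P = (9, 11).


Doubling: s = (3 x1^2 + a) / (2 y1)
s = (3*9^2 + 1) / (2*11) mod 31 = 28
x3 = s^2 - 2 x1 mod 31 = 28^2 - 2*9 = 22
y3 = s (x1 - x3) - y1 mod 31 = 28 * (9 - 22) - 11 = 28

2P = (22, 28)


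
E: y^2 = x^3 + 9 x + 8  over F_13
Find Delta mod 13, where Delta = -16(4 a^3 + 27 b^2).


4 a^3 + 27 b^2 = 4*9^3 + 27*8^2 = 2916 + 1728 = 4644
Delta = -16 * (4644) = -74304
Delta mod 13 = 4

Delta = 4 (mod 13)


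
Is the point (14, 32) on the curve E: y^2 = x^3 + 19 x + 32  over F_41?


Check whether y^2 = x^3 + 19 x + 32 (mod 41) for (x, y) = (14, 32).
LHS: y^2 = 32^2 mod 41 = 40
RHS: x^3 + 19 x + 32 = 14^3 + 19*14 + 32 mod 41 = 8
LHS != RHS

No, not on the curve


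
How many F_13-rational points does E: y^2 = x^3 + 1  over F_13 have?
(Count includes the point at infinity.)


For each x in F_13, count y with y^2 = x^3 + 0 x + 1 mod 13:
  x = 0: RHS = 1, y in [1, 12]  -> 2 point(s)
  x = 2: RHS = 9, y in [3, 10]  -> 2 point(s)
  x = 4: RHS = 0, y in [0]  -> 1 point(s)
  x = 5: RHS = 9, y in [3, 10]  -> 2 point(s)
  x = 6: RHS = 9, y in [3, 10]  -> 2 point(s)
  x = 10: RHS = 0, y in [0]  -> 1 point(s)
  x = 12: RHS = 0, y in [0]  -> 1 point(s)
Affine points: 11. Add the point at infinity: total = 12.

#E(F_13) = 12


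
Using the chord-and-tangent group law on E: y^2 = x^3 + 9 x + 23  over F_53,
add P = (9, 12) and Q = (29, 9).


P != Q, so use the chord formula.
s = (y2 - y1) / (x2 - x1) = (50) / (20) mod 53 = 29
x3 = s^2 - x1 - x2 mod 53 = 29^2 - 9 - 29 = 8
y3 = s (x1 - x3) - y1 mod 53 = 29 * (9 - 8) - 12 = 17

P + Q = (8, 17)


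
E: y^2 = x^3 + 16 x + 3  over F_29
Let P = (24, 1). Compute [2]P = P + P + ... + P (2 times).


k = 2 = 10_2 (binary, LSB first: 01)
Double-and-add from P = (24, 1):
  bit 0 = 0: acc unchanged = O
  bit 1 = 1: acc = O + (14, 19) = (14, 19)

2P = (14, 19)


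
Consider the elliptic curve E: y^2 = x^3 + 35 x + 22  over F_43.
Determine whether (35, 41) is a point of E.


Check whether y^2 = x^3 + 35 x + 22 (mod 43) for (x, y) = (35, 41).
LHS: y^2 = 41^2 mod 43 = 4
RHS: x^3 + 35 x + 22 = 35^3 + 35*35 + 22 mod 43 = 4
LHS = RHS

Yes, on the curve


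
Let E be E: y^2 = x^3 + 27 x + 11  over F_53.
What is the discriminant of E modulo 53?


4 a^3 + 27 b^2 = 4*27^3 + 27*11^2 = 78732 + 3267 = 81999
Delta = -16 * (81999) = -1311984
Delta mod 53 = 31

Delta = 31 (mod 53)


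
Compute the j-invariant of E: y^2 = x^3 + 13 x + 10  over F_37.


Delta = -16(4 a^3 + 27 b^2) mod 37 = 8
-1728 * (4 a)^3 = -1728 * (4*13)^3 mod 37 = 14
j = 14 * 8^(-1) mod 37 = 11

j = 11 (mod 37)


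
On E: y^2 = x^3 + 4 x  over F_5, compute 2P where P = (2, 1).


Doubling: s = (3 x1^2 + a) / (2 y1)
s = (3*2^2 + 4) / (2*1) mod 5 = 3
x3 = s^2 - 2 x1 mod 5 = 3^2 - 2*2 = 0
y3 = s (x1 - x3) - y1 mod 5 = 3 * (2 - 0) - 1 = 0

2P = (0, 0)


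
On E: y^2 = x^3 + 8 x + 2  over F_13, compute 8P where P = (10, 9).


k = 8 = 1000_2 (binary, LSB first: 0001)
Double-and-add from P = (10, 9):
  bit 0 = 0: acc unchanged = O
  bit 1 = 0: acc unchanged = O
  bit 2 = 0: acc unchanged = O
  bit 3 = 1: acc = O + (3, 12) = (3, 12)

8P = (3, 12)


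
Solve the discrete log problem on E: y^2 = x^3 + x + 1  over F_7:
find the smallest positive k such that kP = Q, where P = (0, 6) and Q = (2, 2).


Enumerate multiples of P until we hit Q = (2, 2):
  1P = (0, 6)
  2P = (2, 2)
Match found at i = 2.

k = 2


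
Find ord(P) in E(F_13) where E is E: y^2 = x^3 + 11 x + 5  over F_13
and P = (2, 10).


Compute successive multiples of P until we hit O:
  1P = (2, 10)
  2P = (6, 1)
  3P = (6, 12)
  4P = (2, 3)
  5P = O

ord(P) = 5


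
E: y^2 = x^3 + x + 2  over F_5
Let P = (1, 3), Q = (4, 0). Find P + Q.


P != Q, so use the chord formula.
s = (y2 - y1) / (x2 - x1) = (2) / (3) mod 5 = 4
x3 = s^2 - x1 - x2 mod 5 = 4^2 - 1 - 4 = 1
y3 = s (x1 - x3) - y1 mod 5 = 4 * (1 - 1) - 3 = 2

P + Q = (1, 2)


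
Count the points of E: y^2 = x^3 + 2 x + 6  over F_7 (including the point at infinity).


For each x in F_7, count y with y^2 = x^3 + 2 x + 6 mod 7:
  x = 1: RHS = 2, y in [3, 4]  -> 2 point(s)
  x = 2: RHS = 4, y in [2, 5]  -> 2 point(s)
  x = 3: RHS = 4, y in [2, 5]  -> 2 point(s)
  x = 4: RHS = 1, y in [1, 6]  -> 2 point(s)
  x = 5: RHS = 1, y in [1, 6]  -> 2 point(s)
Affine points: 10. Add the point at infinity: total = 11.

#E(F_7) = 11


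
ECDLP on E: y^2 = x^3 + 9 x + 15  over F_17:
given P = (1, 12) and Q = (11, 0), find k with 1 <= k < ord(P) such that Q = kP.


Enumerate multiples of P until we hit Q = (11, 0):
  1P = (1, 12)
  2P = (11, 0)
Match found at i = 2.

k = 2


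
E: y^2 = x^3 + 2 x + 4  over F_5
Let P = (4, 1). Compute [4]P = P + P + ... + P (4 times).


k = 4 = 100_2 (binary, LSB first: 001)
Double-and-add from P = (4, 1):
  bit 0 = 0: acc unchanged = O
  bit 1 = 0: acc unchanged = O
  bit 2 = 1: acc = O + (0, 2) = (0, 2)

4P = (0, 2)


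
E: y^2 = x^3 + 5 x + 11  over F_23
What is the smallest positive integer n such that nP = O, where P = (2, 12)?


Compute successive multiples of P until we hit O:
  1P = (2, 12)
  2P = (9, 7)
  3P = (5, 0)
  4P = (9, 16)
  5P = (2, 11)
  6P = O

ord(P) = 6


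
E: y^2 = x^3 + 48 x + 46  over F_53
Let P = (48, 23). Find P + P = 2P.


Doubling: s = (3 x1^2 + a) / (2 y1)
s = (3*48^2 + 48) / (2*23) mod 53 = 43
x3 = s^2 - 2 x1 mod 53 = 43^2 - 2*48 = 4
y3 = s (x1 - x3) - y1 mod 53 = 43 * (48 - 4) - 23 = 14

2P = (4, 14)


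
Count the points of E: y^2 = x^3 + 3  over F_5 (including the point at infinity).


For each x in F_5, count y with y^2 = x^3 + 0 x + 3 mod 5:
  x = 1: RHS = 4, y in [2, 3]  -> 2 point(s)
  x = 2: RHS = 1, y in [1, 4]  -> 2 point(s)
  x = 3: RHS = 0, y in [0]  -> 1 point(s)
Affine points: 5. Add the point at infinity: total = 6.

#E(F_5) = 6


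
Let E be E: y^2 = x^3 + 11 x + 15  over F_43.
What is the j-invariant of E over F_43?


Delta = -16(4 a^3 + 27 b^2) mod 43 = 22
-1728 * (4 a)^3 = -1728 * (4*11)^3 mod 43 = 35
j = 35 * 22^(-1) mod 43 = 27

j = 27 (mod 43)


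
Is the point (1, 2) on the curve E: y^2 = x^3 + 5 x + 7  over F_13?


Check whether y^2 = x^3 + 5 x + 7 (mod 13) for (x, y) = (1, 2).
LHS: y^2 = 2^2 mod 13 = 4
RHS: x^3 + 5 x + 7 = 1^3 + 5*1 + 7 mod 13 = 0
LHS != RHS

No, not on the curve


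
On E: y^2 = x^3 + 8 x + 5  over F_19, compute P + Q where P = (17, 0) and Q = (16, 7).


P != Q, so use the chord formula.
s = (y2 - y1) / (x2 - x1) = (7) / (18) mod 19 = 12
x3 = s^2 - x1 - x2 mod 19 = 12^2 - 17 - 16 = 16
y3 = s (x1 - x3) - y1 mod 19 = 12 * (17 - 16) - 0 = 12

P + Q = (16, 12)


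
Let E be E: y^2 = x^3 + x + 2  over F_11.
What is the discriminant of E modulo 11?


4 a^3 + 27 b^2 = 4*1^3 + 27*2^2 = 4 + 108 = 112
Delta = -16 * (112) = -1792
Delta mod 11 = 1

Delta = 1 (mod 11)


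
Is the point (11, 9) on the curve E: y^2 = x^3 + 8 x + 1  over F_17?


Check whether y^2 = x^3 + 8 x + 1 (mod 17) for (x, y) = (11, 9).
LHS: y^2 = 9^2 mod 17 = 13
RHS: x^3 + 8 x + 1 = 11^3 + 8*11 + 1 mod 17 = 9
LHS != RHS

No, not on the curve


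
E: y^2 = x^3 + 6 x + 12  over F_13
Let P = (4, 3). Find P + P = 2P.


Doubling: s = (3 x1^2 + a) / (2 y1)
s = (3*4^2 + 6) / (2*3) mod 13 = 9
x3 = s^2 - 2 x1 mod 13 = 9^2 - 2*4 = 8
y3 = s (x1 - x3) - y1 mod 13 = 9 * (4 - 8) - 3 = 0

2P = (8, 0)


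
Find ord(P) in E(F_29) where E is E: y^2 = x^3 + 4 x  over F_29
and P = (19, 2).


Compute successive multiples of P until we hit O:
  1P = (19, 2)
  2P = (25, 6)
  3P = (8, 15)
  4P = (1, 11)
  5P = (2, 4)
  6P = (4, 15)
  7P = (15, 10)
  8P = (28, 16)
  ... (continuing to 20P)
  20P = O

ord(P) = 20


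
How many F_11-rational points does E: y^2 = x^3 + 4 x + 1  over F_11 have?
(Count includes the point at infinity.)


For each x in F_11, count y with y^2 = x^3 + 4 x + 1 mod 11:
  x = 0: RHS = 1, y in [1, 10]  -> 2 point(s)
  x = 4: RHS = 4, y in [2, 9]  -> 2 point(s)
  x = 5: RHS = 3, y in [5, 6]  -> 2 point(s)
  x = 7: RHS = 9, y in [3, 8]  -> 2 point(s)
Affine points: 8. Add the point at infinity: total = 9.

#E(F_11) = 9


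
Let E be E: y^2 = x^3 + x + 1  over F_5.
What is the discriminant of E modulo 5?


4 a^3 + 27 b^2 = 4*1^3 + 27*1^2 = 4 + 27 = 31
Delta = -16 * (31) = -496
Delta mod 5 = 4

Delta = 4 (mod 5)


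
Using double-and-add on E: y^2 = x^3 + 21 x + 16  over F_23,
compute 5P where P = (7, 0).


k = 5 = 101_2 (binary, LSB first: 101)
Double-and-add from P = (7, 0):
  bit 0 = 1: acc = O + (7, 0) = (7, 0)
  bit 1 = 0: acc unchanged = (7, 0)
  bit 2 = 1: acc = (7, 0) + O = (7, 0)

5P = (7, 0)


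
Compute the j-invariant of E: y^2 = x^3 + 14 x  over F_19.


Delta = -16(4 a^3 + 27 b^2) mod 19 = 1
-1728 * (4 a)^3 = -1728 * (4*14)^3 mod 19 = 18
j = 18 * 1^(-1) mod 19 = 18

j = 18 (mod 19)


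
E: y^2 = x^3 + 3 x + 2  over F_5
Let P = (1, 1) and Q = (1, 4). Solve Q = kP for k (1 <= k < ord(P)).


Enumerate multiples of P until we hit Q = (1, 4):
  1P = (1, 1)
  2P = (2, 1)
  3P = (2, 4)
  4P = (1, 4)
Match found at i = 4.

k = 4


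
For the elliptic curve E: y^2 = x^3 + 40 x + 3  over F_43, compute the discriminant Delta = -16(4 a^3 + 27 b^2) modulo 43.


4 a^3 + 27 b^2 = 4*40^3 + 27*3^2 = 256000 + 243 = 256243
Delta = -16 * (256243) = -4099888
Delta mod 43 = 33

Delta = 33 (mod 43)


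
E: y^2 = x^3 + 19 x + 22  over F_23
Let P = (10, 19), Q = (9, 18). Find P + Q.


P != Q, so use the chord formula.
s = (y2 - y1) / (x2 - x1) = (22) / (22) mod 23 = 1
x3 = s^2 - x1 - x2 mod 23 = 1^2 - 10 - 9 = 5
y3 = s (x1 - x3) - y1 mod 23 = 1 * (10 - 5) - 19 = 9

P + Q = (5, 9)


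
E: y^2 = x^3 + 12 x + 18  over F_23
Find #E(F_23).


For each x in F_23, count y with y^2 = x^3 + 12 x + 18 mod 23:
  x = 0: RHS = 18, y in [8, 15]  -> 2 point(s)
  x = 1: RHS = 8, y in [10, 13]  -> 2 point(s)
  x = 2: RHS = 4, y in [2, 21]  -> 2 point(s)
  x = 3: RHS = 12, y in [9, 14]  -> 2 point(s)
  x = 7: RHS = 8, y in [10, 13]  -> 2 point(s)
  x = 9: RHS = 4, y in [2, 21]  -> 2 point(s)
  x = 11: RHS = 9, y in [3, 20]  -> 2 point(s)
  x = 12: RHS = 4, y in [2, 21]  -> 2 point(s)
  x = 13: RHS = 2, y in [5, 18]  -> 2 point(s)
  x = 14: RHS = 9, y in [3, 20]  -> 2 point(s)
  x = 15: RHS = 8, y in [10, 13]  -> 2 point(s)
  x = 17: RHS = 6, y in [11, 12]  -> 2 point(s)
  x = 20: RHS = 1, y in [1, 22]  -> 2 point(s)
  x = 21: RHS = 9, y in [3, 20]  -> 2 point(s)
Affine points: 28. Add the point at infinity: total = 29.

#E(F_23) = 29


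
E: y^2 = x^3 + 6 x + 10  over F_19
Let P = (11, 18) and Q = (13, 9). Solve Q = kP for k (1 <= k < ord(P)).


Enumerate multiples of P until we hit Q = (13, 9):
  1P = (11, 18)
  2P = (13, 9)
Match found at i = 2.

k = 2


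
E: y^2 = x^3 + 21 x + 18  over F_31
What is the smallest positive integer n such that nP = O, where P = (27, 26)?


Compute successive multiples of P until we hit O:
  1P = (27, 26)
  2P = (15, 9)
  3P = (5, 0)
  4P = (15, 22)
  5P = (27, 5)
  6P = O

ord(P) = 6


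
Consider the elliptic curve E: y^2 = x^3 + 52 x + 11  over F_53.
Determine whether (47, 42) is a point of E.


Check whether y^2 = x^3 + 52 x + 11 (mod 53) for (x, y) = (47, 42).
LHS: y^2 = 42^2 mod 53 = 15
RHS: x^3 + 52 x + 11 = 47^3 + 52*47 + 11 mod 53 = 13
LHS != RHS

No, not on the curve


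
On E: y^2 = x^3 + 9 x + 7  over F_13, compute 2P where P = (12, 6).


Doubling: s = (3 x1^2 + a) / (2 y1)
s = (3*12^2 + 9) / (2*6) mod 13 = 1
x3 = s^2 - 2 x1 mod 13 = 1^2 - 2*12 = 3
y3 = s (x1 - x3) - y1 mod 13 = 1 * (12 - 3) - 6 = 3

2P = (3, 3)


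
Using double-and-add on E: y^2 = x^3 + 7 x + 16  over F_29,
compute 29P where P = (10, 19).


k = 29 = 11101_2 (binary, LSB first: 10111)
Double-and-add from P = (10, 19):
  bit 0 = 1: acc = O + (10, 19) = (10, 19)
  bit 1 = 0: acc unchanged = (10, 19)
  bit 2 = 1: acc = (10, 19) + (24, 1) = (15, 4)
  bit 3 = 1: acc = (15, 4) + (9, 5) = (1, 13)
  bit 4 = 1: acc = (1, 13) + (27, 9) = (6, 19)

29P = (6, 19)


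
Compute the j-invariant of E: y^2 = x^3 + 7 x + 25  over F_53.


Delta = -16(4 a^3 + 27 b^2) mod 53 = 25
-1728 * (4 a)^3 = -1728 * (4*7)^3 mod 53 = 51
j = 51 * 25^(-1) mod 53 = 19

j = 19 (mod 53)


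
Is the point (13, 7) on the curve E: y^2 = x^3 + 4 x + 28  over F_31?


Check whether y^2 = x^3 + 4 x + 28 (mod 31) for (x, y) = (13, 7).
LHS: y^2 = 7^2 mod 31 = 18
RHS: x^3 + 4 x + 28 = 13^3 + 4*13 + 28 mod 31 = 14
LHS != RHS

No, not on the curve


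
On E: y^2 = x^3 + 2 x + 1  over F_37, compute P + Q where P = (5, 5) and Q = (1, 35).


P != Q, so use the chord formula.
s = (y2 - y1) / (x2 - x1) = (30) / (33) mod 37 = 11
x3 = s^2 - x1 - x2 mod 37 = 11^2 - 5 - 1 = 4
y3 = s (x1 - x3) - y1 mod 37 = 11 * (5 - 4) - 5 = 6

P + Q = (4, 6)


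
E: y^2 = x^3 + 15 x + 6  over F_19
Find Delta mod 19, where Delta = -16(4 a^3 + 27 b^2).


4 a^3 + 27 b^2 = 4*15^3 + 27*6^2 = 13500 + 972 = 14472
Delta = -16 * (14472) = -231552
Delta mod 19 = 1

Delta = 1 (mod 19)


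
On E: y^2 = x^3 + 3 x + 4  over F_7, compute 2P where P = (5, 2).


Doubling: s = (3 x1^2 + a) / (2 y1)
s = (3*5^2 + 3) / (2*2) mod 7 = 2
x3 = s^2 - 2 x1 mod 7 = 2^2 - 2*5 = 1
y3 = s (x1 - x3) - y1 mod 7 = 2 * (5 - 1) - 2 = 6

2P = (1, 6)


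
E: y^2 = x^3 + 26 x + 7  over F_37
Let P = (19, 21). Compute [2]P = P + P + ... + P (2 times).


k = 2 = 10_2 (binary, LSB first: 01)
Double-and-add from P = (19, 21):
  bit 0 = 0: acc unchanged = O
  bit 1 = 1: acc = O + (2, 20) = (2, 20)

2P = (2, 20)


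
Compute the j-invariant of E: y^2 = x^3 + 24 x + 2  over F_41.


Delta = -16(4 a^3 + 27 b^2) mod 41 = 38
-1728 * (4 a)^3 = -1728 * (4*24)^3 mod 41 = 18
j = 18 * 38^(-1) mod 41 = 35

j = 35 (mod 41)


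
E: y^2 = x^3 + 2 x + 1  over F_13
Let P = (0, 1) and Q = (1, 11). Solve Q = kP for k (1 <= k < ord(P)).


Enumerate multiples of P until we hit Q = (1, 11):
  1P = (0, 1)
  2P = (1, 11)
Match found at i = 2.

k = 2


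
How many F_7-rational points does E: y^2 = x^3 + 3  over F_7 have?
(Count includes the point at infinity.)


For each x in F_7, count y with y^2 = x^3 + 0 x + 3 mod 7:
  x = 1: RHS = 4, y in [2, 5]  -> 2 point(s)
  x = 2: RHS = 4, y in [2, 5]  -> 2 point(s)
  x = 3: RHS = 2, y in [3, 4]  -> 2 point(s)
  x = 4: RHS = 4, y in [2, 5]  -> 2 point(s)
  x = 5: RHS = 2, y in [3, 4]  -> 2 point(s)
  x = 6: RHS = 2, y in [3, 4]  -> 2 point(s)
Affine points: 12. Add the point at infinity: total = 13.

#E(F_7) = 13


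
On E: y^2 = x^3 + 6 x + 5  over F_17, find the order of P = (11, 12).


Compute successive multiples of P until we hit O:
  1P = (11, 12)
  2P = (8, 15)
  3P = (16, 10)
  4P = (16, 7)
  5P = (8, 2)
  6P = (11, 5)
  7P = O

ord(P) = 7


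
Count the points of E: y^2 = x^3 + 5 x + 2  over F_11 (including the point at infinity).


For each x in F_11, count y with y^2 = x^3 + 5 x + 2 mod 11:
  x = 2: RHS = 9, y in [3, 8]  -> 2 point(s)
  x = 3: RHS = 0, y in [0]  -> 1 point(s)
  x = 4: RHS = 9, y in [3, 8]  -> 2 point(s)
  x = 5: RHS = 9, y in [3, 8]  -> 2 point(s)
  x = 8: RHS = 4, y in [2, 9]  -> 2 point(s)
Affine points: 9. Add the point at infinity: total = 10.

#E(F_11) = 10


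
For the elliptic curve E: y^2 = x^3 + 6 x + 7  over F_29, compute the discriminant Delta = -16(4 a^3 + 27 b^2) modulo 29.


4 a^3 + 27 b^2 = 4*6^3 + 27*7^2 = 864 + 1323 = 2187
Delta = -16 * (2187) = -34992
Delta mod 29 = 11

Delta = 11 (mod 29)


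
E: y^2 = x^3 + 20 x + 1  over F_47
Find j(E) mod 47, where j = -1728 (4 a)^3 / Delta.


Delta = -16(4 a^3 + 27 b^2) mod 47 = 9
-1728 * (4 a)^3 = -1728 * (4*20)^3 mod 47 = 37
j = 37 * 9^(-1) mod 47 = 25

j = 25 (mod 47)


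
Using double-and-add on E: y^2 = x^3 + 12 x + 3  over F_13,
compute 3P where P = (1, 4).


k = 3 = 11_2 (binary, LSB first: 11)
Double-and-add from P = (1, 4):
  bit 0 = 1: acc = O + (1, 4) = (1, 4)
  bit 1 = 1: acc = (1, 4) + (7, 1) = (2, 3)

3P = (2, 3)


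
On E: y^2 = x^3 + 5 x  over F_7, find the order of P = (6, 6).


Compute successive multiples of P until we hit O:
  1P = (6, 6)
  2P = (4, 0)
  3P = (6, 1)
  4P = O

ord(P) = 4


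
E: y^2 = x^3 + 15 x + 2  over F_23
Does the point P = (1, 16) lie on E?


Check whether y^2 = x^3 + 15 x + 2 (mod 23) for (x, y) = (1, 16).
LHS: y^2 = 16^2 mod 23 = 3
RHS: x^3 + 15 x + 2 = 1^3 + 15*1 + 2 mod 23 = 18
LHS != RHS

No, not on the curve


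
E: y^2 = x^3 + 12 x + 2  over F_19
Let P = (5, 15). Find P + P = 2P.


Doubling: s = (3 x1^2 + a) / (2 y1)
s = (3*5^2 + 12) / (2*15) mod 19 = 1
x3 = s^2 - 2 x1 mod 19 = 1^2 - 2*5 = 10
y3 = s (x1 - x3) - y1 mod 19 = 1 * (5 - 10) - 15 = 18

2P = (10, 18)


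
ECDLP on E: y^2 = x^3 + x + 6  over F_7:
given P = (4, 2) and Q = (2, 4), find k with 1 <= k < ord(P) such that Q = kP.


Enumerate multiples of P until we hit Q = (2, 4):
  1P = (4, 2)
  2P = (6, 5)
  3P = (1, 6)
  4P = (3, 6)
  5P = (2, 4)
Match found at i = 5.

k = 5


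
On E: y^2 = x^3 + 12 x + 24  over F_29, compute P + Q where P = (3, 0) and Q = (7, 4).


P != Q, so use the chord formula.
s = (y2 - y1) / (x2 - x1) = (4) / (4) mod 29 = 1
x3 = s^2 - x1 - x2 mod 29 = 1^2 - 3 - 7 = 20
y3 = s (x1 - x3) - y1 mod 29 = 1 * (3 - 20) - 0 = 12

P + Q = (20, 12)


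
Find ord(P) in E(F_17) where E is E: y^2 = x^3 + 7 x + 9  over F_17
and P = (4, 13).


Compute successive multiples of P until we hit O:
  1P = (4, 13)
  2P = (5, 13)
  3P = (8, 4)
  4P = (9, 11)
  5P = (13, 11)
  6P = (16, 1)
  7P = (15, 15)
  8P = (0, 14)
  ... (continuing to 22P)
  22P = O

ord(P) = 22


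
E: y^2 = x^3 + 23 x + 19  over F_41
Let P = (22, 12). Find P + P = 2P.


Doubling: s = (3 x1^2 + a) / (2 y1)
s = (3*22^2 + 23) / (2*12) mod 41 = 29
x3 = s^2 - 2 x1 mod 41 = 29^2 - 2*22 = 18
y3 = s (x1 - x3) - y1 mod 41 = 29 * (22 - 18) - 12 = 22

2P = (18, 22)


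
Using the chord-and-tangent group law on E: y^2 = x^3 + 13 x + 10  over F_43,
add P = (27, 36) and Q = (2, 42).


P != Q, so use the chord formula.
s = (y2 - y1) / (x2 - x1) = (6) / (18) mod 43 = 29
x3 = s^2 - x1 - x2 mod 43 = 29^2 - 27 - 2 = 38
y3 = s (x1 - x3) - y1 mod 43 = 29 * (27 - 38) - 36 = 32

P + Q = (38, 32)


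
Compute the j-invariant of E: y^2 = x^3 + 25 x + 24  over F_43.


Delta = -16(4 a^3 + 27 b^2) mod 43 = 17
-1728 * (4 a)^3 = -1728 * (4*25)^3 mod 43 = 21
j = 21 * 17^(-1) mod 43 = 24

j = 24 (mod 43)


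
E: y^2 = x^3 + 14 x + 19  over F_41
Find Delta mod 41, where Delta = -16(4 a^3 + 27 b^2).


4 a^3 + 27 b^2 = 4*14^3 + 27*19^2 = 10976 + 9747 = 20723
Delta = -16 * (20723) = -331568
Delta mod 41 = 40

Delta = 40 (mod 41)


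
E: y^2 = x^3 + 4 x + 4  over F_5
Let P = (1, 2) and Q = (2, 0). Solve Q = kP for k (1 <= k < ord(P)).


Enumerate multiples of P until we hit Q = (2, 0):
  1P = (1, 2)
  2P = (2, 0)
Match found at i = 2.

k = 2


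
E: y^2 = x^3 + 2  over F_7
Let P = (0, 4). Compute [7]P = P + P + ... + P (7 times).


k = 7 = 111_2 (binary, LSB first: 111)
Double-and-add from P = (0, 4):
  bit 0 = 1: acc = O + (0, 4) = (0, 4)
  bit 1 = 1: acc = (0, 4) + (0, 3) = O
  bit 2 = 1: acc = O + (0, 4) = (0, 4)

7P = (0, 4)


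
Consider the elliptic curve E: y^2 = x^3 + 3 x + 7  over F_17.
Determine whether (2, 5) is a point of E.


Check whether y^2 = x^3 + 3 x + 7 (mod 17) for (x, y) = (2, 5).
LHS: y^2 = 5^2 mod 17 = 8
RHS: x^3 + 3 x + 7 = 2^3 + 3*2 + 7 mod 17 = 4
LHS != RHS

No, not on the curve


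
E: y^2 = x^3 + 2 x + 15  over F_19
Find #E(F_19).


For each x in F_19, count y with y^2 = x^3 + 2 x + 15 mod 19:
  x = 4: RHS = 11, y in [7, 12]  -> 2 point(s)
  x = 5: RHS = 17, y in [6, 13]  -> 2 point(s)
  x = 7: RHS = 11, y in [7, 12]  -> 2 point(s)
  x = 8: RHS = 11, y in [7, 12]  -> 2 point(s)
  x = 10: RHS = 9, y in [3, 16]  -> 2 point(s)
  x = 11: RHS = 0, y in [0]  -> 1 point(s)
  x = 12: RHS = 0, y in [0]  -> 1 point(s)
  x = 15: RHS = 0, y in [0]  -> 1 point(s)
  x = 16: RHS = 1, y in [1, 18]  -> 2 point(s)
Affine points: 15. Add the point at infinity: total = 16.

#E(F_19) = 16


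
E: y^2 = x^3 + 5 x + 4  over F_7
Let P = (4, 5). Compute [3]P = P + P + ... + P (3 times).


k = 3 = 11_2 (binary, LSB first: 11)
Double-and-add from P = (4, 5):
  bit 0 = 1: acc = O + (4, 5) = (4, 5)
  bit 1 = 1: acc = (4, 5) + (0, 5) = (3, 2)

3P = (3, 2)


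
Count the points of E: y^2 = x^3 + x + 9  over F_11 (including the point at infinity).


For each x in F_11, count y with y^2 = x^3 + 1 x + 9 mod 11:
  x = 0: RHS = 9, y in [3, 8]  -> 2 point(s)
  x = 1: RHS = 0, y in [0]  -> 1 point(s)
  x = 4: RHS = 0, y in [0]  -> 1 point(s)
  x = 6: RHS = 0, y in [0]  -> 1 point(s)
  x = 8: RHS = 1, y in [1, 10]  -> 2 point(s)
Affine points: 7. Add the point at infinity: total = 8.

#E(F_11) = 8


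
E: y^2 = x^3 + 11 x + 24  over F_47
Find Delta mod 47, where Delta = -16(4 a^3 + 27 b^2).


4 a^3 + 27 b^2 = 4*11^3 + 27*24^2 = 5324 + 15552 = 20876
Delta = -16 * (20876) = -334016
Delta mod 47 = 13

Delta = 13 (mod 47)


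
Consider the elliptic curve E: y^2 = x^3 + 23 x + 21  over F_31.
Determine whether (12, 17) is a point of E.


Check whether y^2 = x^3 + 23 x + 21 (mod 31) for (x, y) = (12, 17).
LHS: y^2 = 17^2 mod 31 = 10
RHS: x^3 + 23 x + 21 = 12^3 + 23*12 + 21 mod 31 = 10
LHS = RHS

Yes, on the curve


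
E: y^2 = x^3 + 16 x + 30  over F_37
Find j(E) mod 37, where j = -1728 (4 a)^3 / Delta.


Delta = -16(4 a^3 + 27 b^2) mod 37 = 34
-1728 * (4 a)^3 = -1728 * (4*16)^3 mod 37 = 26
j = 26 * 34^(-1) mod 37 = 16

j = 16 (mod 37)


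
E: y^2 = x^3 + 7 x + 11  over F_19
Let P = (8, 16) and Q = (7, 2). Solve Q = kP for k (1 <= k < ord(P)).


Enumerate multiples of P until we hit Q = (7, 2):
  1P = (8, 16)
  2P = (10, 6)
  3P = (7, 17)
  4P = (5, 0)
  5P = (7, 2)
Match found at i = 5.

k = 5


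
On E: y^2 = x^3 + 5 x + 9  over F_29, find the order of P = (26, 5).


Compute successive multiples of P until we hit O:
  1P = (26, 5)
  2P = (0, 26)
  3P = (23, 16)
  4P = (16, 26)
  5P = (12, 12)
  6P = (13, 3)
  7P = (24, 2)
  8P = (3, 15)
  ... (continuing to 24P)
  24P = O

ord(P) = 24


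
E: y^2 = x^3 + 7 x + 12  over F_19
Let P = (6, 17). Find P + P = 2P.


Doubling: s = (3 x1^2 + a) / (2 y1)
s = (3*6^2 + 7) / (2*17) mod 19 = 14
x3 = s^2 - 2 x1 mod 19 = 14^2 - 2*6 = 13
y3 = s (x1 - x3) - y1 mod 19 = 14 * (6 - 13) - 17 = 18

2P = (13, 18)


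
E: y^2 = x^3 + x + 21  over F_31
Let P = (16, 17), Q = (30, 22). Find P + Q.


P != Q, so use the chord formula.
s = (y2 - y1) / (x2 - x1) = (5) / (14) mod 31 = 7
x3 = s^2 - x1 - x2 mod 31 = 7^2 - 16 - 30 = 3
y3 = s (x1 - x3) - y1 mod 31 = 7 * (16 - 3) - 17 = 12

P + Q = (3, 12)


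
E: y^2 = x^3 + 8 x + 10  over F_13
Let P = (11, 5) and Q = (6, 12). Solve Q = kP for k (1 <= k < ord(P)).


Enumerate multiples of P until we hit Q = (6, 12):
  1P = (11, 5)
  2P = (8, 1)
  3P = (3, 10)
  4P = (0, 6)
  5P = (12, 1)
  6P = (6, 1)
  7P = (6, 12)
Match found at i = 7.

k = 7


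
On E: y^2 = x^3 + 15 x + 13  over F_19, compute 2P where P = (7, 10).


Doubling: s = (3 x1^2 + a) / (2 y1)
s = (3*7^2 + 15) / (2*10) mod 19 = 10
x3 = s^2 - 2 x1 mod 19 = 10^2 - 2*7 = 10
y3 = s (x1 - x3) - y1 mod 19 = 10 * (7 - 10) - 10 = 17

2P = (10, 17)


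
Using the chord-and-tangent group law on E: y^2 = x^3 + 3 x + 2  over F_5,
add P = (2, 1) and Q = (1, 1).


P != Q, so use the chord formula.
s = (y2 - y1) / (x2 - x1) = (0) / (4) mod 5 = 0
x3 = s^2 - x1 - x2 mod 5 = 0^2 - 2 - 1 = 2
y3 = s (x1 - x3) - y1 mod 5 = 0 * (2 - 2) - 1 = 4

P + Q = (2, 4)


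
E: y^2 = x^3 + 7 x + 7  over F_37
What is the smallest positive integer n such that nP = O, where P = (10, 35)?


Compute successive multiples of P until we hit O:
  1P = (10, 35)
  2P = (13, 1)
  3P = (15, 34)
  4P = (15, 3)
  5P = (13, 36)
  6P = (10, 2)
  7P = O

ord(P) = 7


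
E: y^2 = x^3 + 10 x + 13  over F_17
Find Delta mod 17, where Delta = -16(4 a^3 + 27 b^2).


4 a^3 + 27 b^2 = 4*10^3 + 27*13^2 = 4000 + 4563 = 8563
Delta = -16 * (8563) = -137008
Delta mod 17 = 12

Delta = 12 (mod 17)


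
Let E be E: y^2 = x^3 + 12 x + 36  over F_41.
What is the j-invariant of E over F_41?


Delta = -16(4 a^3 + 27 b^2) mod 41 = 9
-1728 * (4 a)^3 = -1728 * (4*12)^3 mod 41 = 33
j = 33 * 9^(-1) mod 41 = 31

j = 31 (mod 41)


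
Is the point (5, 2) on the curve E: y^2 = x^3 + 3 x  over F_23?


Check whether y^2 = x^3 + 3 x + 0 (mod 23) for (x, y) = (5, 2).
LHS: y^2 = 2^2 mod 23 = 4
RHS: x^3 + 3 x + 0 = 5^3 + 3*5 + 0 mod 23 = 2
LHS != RHS

No, not on the curve


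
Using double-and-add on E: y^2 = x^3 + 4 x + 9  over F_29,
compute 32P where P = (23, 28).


k = 32 = 100000_2 (binary, LSB first: 000001)
Double-and-add from P = (23, 28):
  bit 0 = 0: acc unchanged = O
  bit 1 = 0: acc unchanged = O
  bit 2 = 0: acc unchanged = O
  bit 3 = 0: acc unchanged = O
  bit 4 = 0: acc unchanged = O
  bit 5 = 1: acc = O + (10, 11) = (10, 11)

32P = (10, 11)


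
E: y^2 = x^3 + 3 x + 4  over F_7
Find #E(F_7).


For each x in F_7, count y with y^2 = x^3 + 3 x + 4 mod 7:
  x = 0: RHS = 4, y in [2, 5]  -> 2 point(s)
  x = 1: RHS = 1, y in [1, 6]  -> 2 point(s)
  x = 2: RHS = 4, y in [2, 5]  -> 2 point(s)
  x = 5: RHS = 4, y in [2, 5]  -> 2 point(s)
  x = 6: RHS = 0, y in [0]  -> 1 point(s)
Affine points: 9. Add the point at infinity: total = 10.

#E(F_7) = 10


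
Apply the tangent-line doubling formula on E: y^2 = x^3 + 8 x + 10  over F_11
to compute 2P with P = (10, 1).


Doubling: s = (3 x1^2 + a) / (2 y1)
s = (3*10^2 + 8) / (2*1) mod 11 = 0
x3 = s^2 - 2 x1 mod 11 = 0^2 - 2*10 = 2
y3 = s (x1 - x3) - y1 mod 11 = 0 * (10 - 2) - 1 = 10

2P = (2, 10)


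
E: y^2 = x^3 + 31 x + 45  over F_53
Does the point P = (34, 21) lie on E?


Check whether y^2 = x^3 + 31 x + 45 (mod 53) for (x, y) = (34, 21).
LHS: y^2 = 21^2 mod 53 = 17
RHS: x^3 + 31 x + 45 = 34^3 + 31*34 + 45 mod 53 = 17
LHS = RHS

Yes, on the curve


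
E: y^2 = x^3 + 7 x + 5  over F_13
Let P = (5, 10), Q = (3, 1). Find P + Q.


P != Q, so use the chord formula.
s = (y2 - y1) / (x2 - x1) = (4) / (11) mod 13 = 11
x3 = s^2 - x1 - x2 mod 13 = 11^2 - 5 - 3 = 9
y3 = s (x1 - x3) - y1 mod 13 = 11 * (5 - 9) - 10 = 11

P + Q = (9, 11)


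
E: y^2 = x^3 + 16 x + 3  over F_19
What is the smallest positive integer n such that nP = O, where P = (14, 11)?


Compute successive multiples of P until we hit O:
  1P = (14, 11)
  2P = (16, 17)
  3P = (17, 18)
  4P = (4, 6)
  5P = (6, 12)
  6P = (10, 17)
  7P = (2, 9)
  8P = (12, 2)
  ... (continuing to 25P)
  25P = O

ord(P) = 25


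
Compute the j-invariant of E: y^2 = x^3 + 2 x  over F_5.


Delta = -16(4 a^3 + 27 b^2) mod 5 = 3
-1728 * (4 a)^3 = -1728 * (4*2)^3 mod 5 = 4
j = 4 * 3^(-1) mod 5 = 3

j = 3 (mod 5)


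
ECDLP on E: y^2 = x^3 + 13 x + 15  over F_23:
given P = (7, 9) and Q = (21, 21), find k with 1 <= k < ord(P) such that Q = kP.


Enumerate multiples of P until we hit Q = (21, 21):
  1P = (7, 9)
  2P = (21, 2)
  3P = (1, 11)
  4P = (10, 15)
  5P = (10, 8)
  6P = (1, 12)
  7P = (21, 21)
Match found at i = 7.

k = 7


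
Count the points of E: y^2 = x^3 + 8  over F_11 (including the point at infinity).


For each x in F_11, count y with y^2 = x^3 + 0 x + 8 mod 11:
  x = 1: RHS = 9, y in [3, 8]  -> 2 point(s)
  x = 2: RHS = 5, y in [4, 7]  -> 2 point(s)
  x = 5: RHS = 1, y in [1, 10]  -> 2 point(s)
  x = 6: RHS = 4, y in [2, 9]  -> 2 point(s)
  x = 8: RHS = 3, y in [5, 6]  -> 2 point(s)
  x = 9: RHS = 0, y in [0]  -> 1 point(s)
Affine points: 11. Add the point at infinity: total = 12.

#E(F_11) = 12


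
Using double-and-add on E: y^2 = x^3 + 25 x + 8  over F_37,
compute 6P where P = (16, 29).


k = 6 = 110_2 (binary, LSB first: 011)
Double-and-add from P = (16, 29):
  bit 0 = 0: acc unchanged = O
  bit 1 = 1: acc = O + (6, 35) = (6, 35)
  bit 2 = 1: acc = (6, 35) + (9, 0) = (6, 2)

6P = (6, 2)


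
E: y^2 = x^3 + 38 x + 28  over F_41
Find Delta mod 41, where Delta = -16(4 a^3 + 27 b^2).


4 a^3 + 27 b^2 = 4*38^3 + 27*28^2 = 219488 + 21168 = 240656
Delta = -16 * (240656) = -3850496
Delta mod 41 = 19

Delta = 19 (mod 41)
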